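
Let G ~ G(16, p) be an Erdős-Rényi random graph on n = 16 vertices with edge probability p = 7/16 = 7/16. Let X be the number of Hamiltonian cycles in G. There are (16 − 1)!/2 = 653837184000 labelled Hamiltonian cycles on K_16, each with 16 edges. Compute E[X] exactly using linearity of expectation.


K_16 has (16 − 1)!/2 = 653837184000 labelled Hamiltonian cycles.
For each such Hamiltonian cycle H, let X_H = 1 if all 16 edges of H are present in G. Then P[X_H = 1] = p^{16} = (7/16)^{16} = 33232930569601/18446744073709551616.
By linearity: E[X] = Σ_H E[X_H] = 653837184000 · p^{16} = 653837184000 · 33232930569601/18446744073709551616 = 21219654042671322112875/18014398509481984.
Numerically: E[X] ≈ 1.178e+06.

E[X] = 653837184000 · (7/16)^{16} = 21219654042671322112875/18014398509481984 ≈ 1.178e+06.


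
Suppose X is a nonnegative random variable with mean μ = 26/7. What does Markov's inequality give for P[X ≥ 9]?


μ = E[X] = 26/7, a = 9.
Markov: P[X ≥ 9] ≤ μ/a = (26/7)/9 = 26/63.
Numerically: ≈ 0.41270.
(Since a = 9 > μ = 3.71429, the bound 26/63 is < 1 and informative.)

P[X ≥ 9] ≤ 26/63 ≈ 0.41270.


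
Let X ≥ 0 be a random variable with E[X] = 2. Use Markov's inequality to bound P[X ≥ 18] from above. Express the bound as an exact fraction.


μ = E[X] = 2, a = 18.
Markov: P[X ≥ 18] ≤ μ/a = (2)/18 = 1/9.
Numerically: ≈ 0.111111.
(Since a = 18 > μ = 2.000000, the bound 1/9 is < 1 and informative.)

P[X ≥ 18] ≤ 1/9 ≈ 0.111111.


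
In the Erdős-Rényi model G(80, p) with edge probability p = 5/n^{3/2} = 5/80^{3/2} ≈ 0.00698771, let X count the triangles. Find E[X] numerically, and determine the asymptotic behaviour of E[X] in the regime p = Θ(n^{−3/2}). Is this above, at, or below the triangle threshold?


Number of potential triangles: C(80, 3) = 82160.
Each occurs with probability p³ ≈ (0.00698771)³ ≈ 3.41196896e-07.
By linearity: E[X] = C(80, 3)·p³ ≈ 82160 · 3.41196896e-07 ≈ 0.028033.
Since α = 3/2 > 1, p = c/n^{3/2} = o(1/n) is below the triangle threshold p ~ 1/n. Asymptotically E[X] ~ (c³/6)·n^{3(1−α)} = (5³/6)·n^{-1.5} → 0, so by Markov's inequality G has no triangles w.h.p.

E[X] ≈ 0.028033; in regime p = Θ(1/n^{3/2}) E[X] tends to 0 (below the triangle threshold p ~ 1/n).


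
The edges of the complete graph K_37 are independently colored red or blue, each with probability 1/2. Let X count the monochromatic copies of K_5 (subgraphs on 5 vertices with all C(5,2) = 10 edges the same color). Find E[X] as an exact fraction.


Let X = Σ_S X_S over the C(37, 5) = 435897 subsets S of size 5, where X_S = 1 if the K_5 on S is monochromatic.
For a fixed S, the K_5 on S has C(5, 2) = 10 edges. P[all 10 edges red] = (1/2)^10, and likewise for blue, so P[monochromatic] = 2·(1/2)^10 = 2^{1 − 10} = 1/512.
By linearity: E[X] = C(37, 5) · 2^{1 − 10} = 435897 · 1/512 = 435897/512.
Numerically: E[X] ≈ 851.36133.

E[X] = C(37,5)·2^(1−C(5,2)) = 435897/512 ≈ 851.36133.


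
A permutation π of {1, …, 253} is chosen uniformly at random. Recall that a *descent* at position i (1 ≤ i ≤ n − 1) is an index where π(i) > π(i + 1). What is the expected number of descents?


Write X = Σ X_I over i = 1, …, 252, with X_I the indicator of one descent.
There are 252 indicators.
For each fixed i, the pair (π(i), π(i+1)) is a uniformly random ordered pair of distinct values from {1, …, 253}; by symmetry P[π(i) > π(i+1)] = 1/2.
By linearity: E[X] = 252 · (1/2) = (253 − 1) · (1/2) = 126 ≈ 126.000.

E[X] = 126 = 126.000.


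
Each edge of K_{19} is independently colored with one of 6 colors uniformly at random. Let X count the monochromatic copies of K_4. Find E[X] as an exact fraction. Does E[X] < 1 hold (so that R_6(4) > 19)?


E[X] = C(19, 4) · 6^{1 − 6} = 3876 · 6^{−5} = 3876/7776.
As a reduced fraction: E[X] = 323/648 ≈ 0.4984568.
Is E[X] < 1? YES.
Since E[X] < 1, there exists a 6-coloring of K_{19} with no monochromatic K_4; hence R_6(4) > 19.

E[X] = 323/648 ≈ 0.4984568; E[X] < 1, so R_6(4) > 19.


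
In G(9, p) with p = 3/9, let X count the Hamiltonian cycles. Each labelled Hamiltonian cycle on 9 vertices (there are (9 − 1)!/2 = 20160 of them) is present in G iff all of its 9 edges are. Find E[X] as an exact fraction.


K_9 has (9 − 1)!/2 = 20160 labelled Hamiltonian cycles.
For each such Hamiltonian cycle H, let X_H = 1 if all 9 edges of H are present in G. Then P[X_H = 1] = p^{9} = (1/3)^{9} = 1/19683.
By linearity of expectation: E[X] = Σ_H E[X_H] = 20160 · p^{9} = 20160 · 1/19683 = 2240/2187.
Numerically: E[X] ≈ 1.0242.

E[X] = 20160 · (1/3)^{9} = 2240/2187 ≈ 1.0242.


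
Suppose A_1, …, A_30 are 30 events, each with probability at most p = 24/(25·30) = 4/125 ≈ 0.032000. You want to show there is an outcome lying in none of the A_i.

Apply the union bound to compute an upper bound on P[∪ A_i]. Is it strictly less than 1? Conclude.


Union bound: P[∪_{i=1}^{30} A_i] ≤ Σ_i P[A_i] ≤ 30·p = 30·(4/125) = 24/25.
Numerically: 24/25 ≈ 0.960000.
Is 24/25 < 1? YES.
Since P[∪ A_i] ≤ 24/25 < 1, the complement has P[∩ A_i^c] ≥ 1 − 24/25 = 1/25 > 0, so some outcome avoids every A_i.

30·p = 24/25 ≈ 0.960000; existence CERTIFIED by the union bound.


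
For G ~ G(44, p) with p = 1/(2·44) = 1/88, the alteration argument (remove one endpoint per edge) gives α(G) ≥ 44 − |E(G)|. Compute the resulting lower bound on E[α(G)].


E[|E(G)|] = C(44, 2)·p = 946 · (1/88) = 43/4.
E[α(G)] ≥ n − E[|E(G)|] = 44 − 43/4 = 133/4.
Numerically: ≈ 33.250.
(This is only a lower bound; the true E[α(G)] may be larger.)

E[α(G)] ≥ 133/4 ≈ 33.250.


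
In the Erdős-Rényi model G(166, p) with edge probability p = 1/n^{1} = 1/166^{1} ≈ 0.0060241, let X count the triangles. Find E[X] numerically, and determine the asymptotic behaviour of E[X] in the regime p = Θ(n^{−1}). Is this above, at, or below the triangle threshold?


Number of potential triangles: C(166, 3) = 748660.
Each occurs with probability p³ ≈ (0.0060241)³ ≈ 2.18612875e-07.
By linearity: E[X] = C(166, 3)·p³ ≈ 748660 · 2.18612875e-07 ≈ 0.163667.
Here α = 1, so p = 1/n is exactly at the triangle threshold p ~ 1/n. Asymptotically E[X] → c³/6 = 1³/6 = 1/6 ≈ 0.166667, a bounded constant. In this regime the triangle count is asymptotically Poisson(c³/6).

E[X] ≈ 0.163667; in regime p = Θ(1/n^{1}) E[X] stays bounded (at the triangle threshold p ~ 1/n).


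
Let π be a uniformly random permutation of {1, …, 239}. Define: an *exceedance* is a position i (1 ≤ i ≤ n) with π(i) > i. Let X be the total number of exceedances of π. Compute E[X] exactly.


Write X = Σ_{i=1}^{239} X_i, where X_i = 1_{π(i) > i}.
For each fixed i, π(i) is uniform over {1, …, 239} (marginal of a uniform permutation), so P[π(i) > i] = (n − i)/n. Summing: Σ_{i=1}^{239} (n − i)/n = (0 + 1 + … + 238)/239 = 239(239 − 1)/(2·239) = (239 − 1)/2.
Hence E[X] = Σ_{i=1}^{239} (239 − i)/239 = 119 ≈ 119.00000.

E[X] = 119 = 119.00000.


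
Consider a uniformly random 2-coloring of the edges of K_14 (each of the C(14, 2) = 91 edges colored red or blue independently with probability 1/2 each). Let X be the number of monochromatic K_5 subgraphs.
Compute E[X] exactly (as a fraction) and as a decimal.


Let X = Σ_S X_S over the C(14, 5) = 2002 subsets S of size 5, where X_S = 1 if the K_5 on S is monochromatic.
For a fixed S, the K_5 on S has C(5, 2) = 10 edges. P[all 10 edges red] = (1/2)^10, and likewise for blue, so P[monochromatic] = 2·(1/2)^10 = 2^{1 − 10} = 1/512.
Summing: E[X] = C(14, 5) · 2^{1 − 10} = 2002 · 1/512 = 1001/256.
Numerically: E[X] ≈ 3.91016.

E[X] = C(14,5)·2^(1−C(5,2)) = 1001/256 ≈ 3.91016.


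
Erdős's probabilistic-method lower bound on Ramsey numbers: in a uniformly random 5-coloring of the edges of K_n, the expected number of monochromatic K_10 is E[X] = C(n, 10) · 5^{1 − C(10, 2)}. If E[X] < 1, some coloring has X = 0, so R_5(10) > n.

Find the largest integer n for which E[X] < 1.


We need C(n, 10) · 5^{1 − 45} < 1, i.e. C(n, 10) < 5^{45 − 1} = 5684341886080801486968994140625.
Check values of n near the boundary:
  n = 5387: C(5387, 10) = 5624406917627224603154306376491; 5624406917627224603154306376491 < 5684341886080801486968994140625? YES
  n = 5388: C(5388, 10) = 5634865093375880654852250419586; 5634865093375880654852250419586 < 5684341886080801486968994140625? YES
  n = 5389: C(5389, 10) = 5645340767466558997768874792926; 5645340767466558997768874792926 < 5684341886080801486968994140625? YES
  n = 5390: C(5390, 10) = 5655833965919099070255434039753; 5655833965919099070255434039753 < 5684341886080801486968994140625? YES
  n = 5391: C(5391, 10) = 5666344714787188828795213697883; 5666344714787188828795213697883 < 5684341886080801486968994140625? YES
  n = 5392: C(5392, 10) = 5676873040158402483252283957448; 5676873040158402483252283957448 < 5684341886080801486968994140625? YES
  n = 5393: C(5393, 10) = 5687418968154238267170642278008; 5687418968154238267170642278008 < 5684341886080801486968994140625? NO
  n = 5394: C(5394, 10) = 5697982524930156243149785372878; 5697982524930156243149785372878 < 5684341886080801486968994140625? NO
The largest n with C(n, 10) < 5684341886080801486968994140625 is n = 5392 (where E[X] = 5676873040158402483252283957448/5684341886080801486968994140625 ≈ 0.998686). Hence R_5(10) > 5392, i.e. R_5(10) ≥ 5393.

Largest n = 5392; hence R_5(10) > 5392.


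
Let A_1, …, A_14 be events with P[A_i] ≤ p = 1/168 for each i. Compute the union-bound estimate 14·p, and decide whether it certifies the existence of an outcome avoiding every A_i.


Union bound: P[∪_{i=1}^{14} A_i] ≤ Σ_i P[A_i] ≤ 14·p = 14·(1/168) = 1/12.
Numerically: 1/12 ≈ 0.083.
Is 1/12 < 1? YES.
Since P[∪ A_i] ≤ 1/12 < 1, the complement has P[∩ A_i^c] ≥ 1 − 1/12 = 11/12 > 0, so some outcome avoids every A_i.

14·p = 1/12 ≈ 0.083; existence CERTIFIED by the union bound.


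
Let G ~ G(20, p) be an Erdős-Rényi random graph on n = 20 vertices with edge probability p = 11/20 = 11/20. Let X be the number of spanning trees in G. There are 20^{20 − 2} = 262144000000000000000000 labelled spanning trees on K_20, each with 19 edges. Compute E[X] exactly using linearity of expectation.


K_20 has 20^{20 − 2} = 262144000000000000000000 labelled spanning trees.
For each such spanning tree H, let X_H = 1 if all 19 edges of H are present in G. Then P[X_H = 1] = p^{19} = (11/20)^{19} = 61159090448414546291/5242880000000000000000000.
Summing the indicators: E[X] = Σ_H E[X_H] = 262144000000000000000000 · p^{19} = 262144000000000000000000 · 61159090448414546291/5242880000000000000000000 = 61159090448414546291/20.
Numerically: E[X] ≈ 3.058e+18.

E[X] = 262144000000000000000000 · (11/20)^{19} = 61159090448414546291/20 ≈ 3.058e+18.


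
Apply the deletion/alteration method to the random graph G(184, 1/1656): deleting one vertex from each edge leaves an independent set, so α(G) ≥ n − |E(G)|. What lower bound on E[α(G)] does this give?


E[|E(G)|] = C(184, 2)·p = 16836 · (1/1656) = 61/6.
E[α(G)] ≥ n − E[|E(G)|] = 184 − 61/6 = 1043/6.
Numerically: ≈ 173.83333.
(This is only a lower bound; the true E[α(G)] may be larger.)

E[α(G)] ≥ 1043/6 ≈ 173.83333.


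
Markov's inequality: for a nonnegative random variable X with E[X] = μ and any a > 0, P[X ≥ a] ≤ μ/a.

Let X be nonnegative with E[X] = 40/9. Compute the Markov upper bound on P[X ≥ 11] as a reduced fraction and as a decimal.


μ = E[X] = 40/9, a = 11.
Markov: P[X ≥ 11] ≤ μ/a = (40/9)/11 = 40/99.
Numerically: ≈ 0.4040.
(Since a = 11 > μ = 4.4444, the bound 40/99 is < 1 and informative.)

P[X ≥ 11] ≤ 40/99 ≈ 0.4040.


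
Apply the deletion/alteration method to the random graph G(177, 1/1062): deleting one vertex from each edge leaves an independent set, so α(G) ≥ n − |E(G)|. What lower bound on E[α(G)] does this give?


E[|E(G)|] = C(177, 2)·p = 15576 · (1/1062) = 44/3.
E[α(G)] ≥ n − E[|E(G)|] = 177 − 44/3 = 487/3.
Numerically: ≈ 162.3333.
(This is only a lower bound; the true E[α(G)] may be larger.)

E[α(G)] ≥ 487/3 ≈ 162.3333.


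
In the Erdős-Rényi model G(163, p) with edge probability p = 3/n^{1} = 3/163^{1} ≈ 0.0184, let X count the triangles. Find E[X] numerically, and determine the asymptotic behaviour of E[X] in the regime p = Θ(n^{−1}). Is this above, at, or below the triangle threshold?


Number of potential triangles: C(163, 3) = 708561.
Each occurs with probability p³ ≈ (0.0184)³ ≈ 6.234490e-06.
By linearity: E[X] = C(163, 3)·p³ ≈ 708561 · 6.234490e-06 ≈ 4.4175.
Here α = 1, so p = 3/n is exactly at the triangle threshold p ~ 1/n. Asymptotically E[X] → c³/6 = 3³/6 = 9/2 ≈ 4.5000, a bounded constant. In this regime the triangle count is asymptotically Poisson(c³/6).

E[X] ≈ 4.4175; in regime p = Θ(1/n^{1}) E[X] stays bounded (at the triangle threshold p ~ 1/n).


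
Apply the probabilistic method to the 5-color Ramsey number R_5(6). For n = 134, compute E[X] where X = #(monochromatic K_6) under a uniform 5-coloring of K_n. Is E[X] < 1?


E[X] = C(134, 6) · 5^{1 − 15} = 7177979809 · 5^{−14} = 7177979809/6103515625.
As a reduced fraction: E[X] = 7177979809/6103515625 ≈ 1.17604.
Is E[X] < 1? NO.
Since E[X] ≥ 1, the first-moment bound is inconclusive at n = 134; it does NOT by itself certify R_5(6) > 134.

E[X] = 7177979809/6103515625 ≈ 1.17604; E[X] ≥ 1; first-moment method inconclusive here.


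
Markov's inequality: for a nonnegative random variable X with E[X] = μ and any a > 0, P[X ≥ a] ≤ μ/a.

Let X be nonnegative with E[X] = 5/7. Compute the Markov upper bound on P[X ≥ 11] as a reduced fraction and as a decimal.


μ = E[X] = 5/7, a = 11.
Markov: P[X ≥ 11] ≤ μ/a = (5/7)/11 = 5/77.
Numerically: ≈ 0.064935.
(Since a = 11 > μ = 0.714286, the bound 5/77 is < 1 and informative.)

P[X ≥ 11] ≤ 5/77 ≈ 0.064935.


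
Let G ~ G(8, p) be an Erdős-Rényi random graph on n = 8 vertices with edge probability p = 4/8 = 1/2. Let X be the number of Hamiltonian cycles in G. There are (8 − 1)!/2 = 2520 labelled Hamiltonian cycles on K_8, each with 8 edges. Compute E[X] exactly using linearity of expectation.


K_8 has (8 − 1)!/2 = 2520 labelled Hamiltonian cycles.
For each such Hamiltonian cycle H, let X_H = 1 if all 8 edges of H are present in G. Then P[X_H = 1] = p^{8} = (1/2)^{8} = 1/256.
By linearity: E[X] = Σ_H E[X_H] = 2520 · p^{8} = 2520 · 1/256 = 315/32.
Numerically: E[X] ≈ 9.84375.

E[X] = 2520 · (1/2)^{8} = 315/32 ≈ 9.84375.


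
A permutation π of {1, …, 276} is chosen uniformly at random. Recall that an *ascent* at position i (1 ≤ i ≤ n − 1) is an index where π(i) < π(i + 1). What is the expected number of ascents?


Write X = Σ X_I over i = 1, …, 275, with X_I the indicator of one ascent.
There are 275 indicators.
For each fixed i, the pair (π(i), π(i+1)) is a uniformly random ordered pair of distinct values from {1, …, 276}; by symmetry P[π(i) < π(i+1)] = 1/2.
By linearity: E[X] = 275 · (1/2) = (276 − 1) · (1/2) = 275/2 ≈ 137.500000.

E[X] = 275/2 = 137.500000.


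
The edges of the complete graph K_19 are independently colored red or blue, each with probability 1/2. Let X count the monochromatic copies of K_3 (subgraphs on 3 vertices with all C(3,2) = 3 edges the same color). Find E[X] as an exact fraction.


Let X = Σ_S X_S over the C(19, 3) = 969 subsets S of size 3, where X_S = 1 if the K_3 on S is monochromatic.
For a fixed S, the K_3 on S has C(3, 2) = 3 edges. P[all 3 edges red] = (1/2)^3, and likewise for blue, so P[monochromatic] = 2·(1/2)^3 = 2^{1 − 3} = 1/4.
Summing: E[X] = C(19, 3) · 2^{1 − 3} = 969 · 1/4 = 969/4.
Numerically: E[X] ≈ 242.250.

E[X] = C(19,3)·2^(1−C(3,2)) = 969/4 ≈ 242.250.


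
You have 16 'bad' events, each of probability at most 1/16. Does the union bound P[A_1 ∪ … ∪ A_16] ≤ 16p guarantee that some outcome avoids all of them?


Union bound: P[∪_{i=1}^{16} A_i] ≤ Σ_i P[A_i] ≤ 16·p = 16·(1/16) = 1.
Numerically: 1 ≈ 1.0000.
Is 1 < 1? NO.
Since the bound 1 is ≥ 1, the union bound is uninformative here; it does NOT by itself certify existence.

16·p = 1 ≈ 1.0000; existence NOT certified by the union bound.


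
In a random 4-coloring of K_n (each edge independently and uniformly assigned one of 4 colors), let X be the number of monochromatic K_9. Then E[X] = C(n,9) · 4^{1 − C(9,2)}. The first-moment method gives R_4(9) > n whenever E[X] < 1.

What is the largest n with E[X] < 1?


We need C(n, 9) · 4^{1 − 36} < 1, i.e. C(n, 9) < 4^{36 − 1} = 1180591620717411303424.
Check values of n near the boundary:
  n = 908: C(908, 9) = 1111058428637338083100; 1111058428637338083100 < 1180591620717411303424? YES
  n = 909: C(909, 9) = 1122169012923711463931; 1122169012923711463931 < 1180591620717411303424? YES
  n = 910: C(910, 9) = 1133378248346922788210; 1133378248346922788210 < 1180591620717411303424? YES
  n = 911: C(911, 9) = 1144686900492291197405; 1144686900492291197405 < 1180591620717411303424? YES
  n = 912: C(912, 9) = 1156095740032081475120; 1156095740032081475120 < 1180591620717411303424? YES
  n = 913: C(913, 9) = 1167605542753639808390; 1167605542753639808390 < 1180591620717411303424? YES
  n = 914: C(914, 9) = 1179217089587653905932; 1179217089587653905932 < 1180591620717411303424? YES
  n = 915: C(915, 9) = 1190931166636537885130; 1190931166636537885130 < 1180591620717411303424? NO
  n = 916: C(916, 9) = 1202748565202942340440; 1202748565202942340440 < 1180591620717411303424? NO
  n = 917: C(917, 9) = 1214670081818390006810; 1214670081818390006810 < 1180591620717411303424? NO
The largest n with C(n, 9) < 1180591620717411303424 is n = 914 (where E[X] = 294804272396913476483/295147905179352825856 ≈ 0.999). Hence R_4(9) > 914, i.e. R_4(9) ≥ 915.

Largest n = 914; hence R_4(9) > 914.


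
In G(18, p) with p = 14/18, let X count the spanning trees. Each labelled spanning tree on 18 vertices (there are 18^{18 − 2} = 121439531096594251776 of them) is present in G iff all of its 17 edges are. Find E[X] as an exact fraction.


K_18 has 18^{18 − 2} = 121439531096594251776 labelled spanning trees.
For each such spanning tree H, let X_H = 1 if all 17 edges of H are present in G. Then P[X_H = 1] = p^{17} = (7/9)^{17} = 232630513987207/16677181699666569.
Summing the indicators: E[X] = Σ_H E[X_H] = 121439531096594251776 · p^{17} = 121439531096594251776 · 232630513987207/16677181699666569 = 15245673364665597952/9.
Numerically: E[X] ≈ 1.694e+18.

E[X] = 121439531096594251776 · (7/9)^{17} = 15245673364665597952/9 ≈ 1.694e+18.


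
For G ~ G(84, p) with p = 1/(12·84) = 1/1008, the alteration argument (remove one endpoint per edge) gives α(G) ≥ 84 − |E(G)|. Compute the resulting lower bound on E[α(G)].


E[|E(G)|] = C(84, 2)·p = 3486 · (1/1008) = 83/24.
E[α(G)] ≥ n − E[|E(G)|] = 84 − 83/24 = 1933/24.
Numerically: ≈ 80.542.
(This is only a lower bound; the true E[α(G)] may be larger.)

E[α(G)] ≥ 1933/24 ≈ 80.542.


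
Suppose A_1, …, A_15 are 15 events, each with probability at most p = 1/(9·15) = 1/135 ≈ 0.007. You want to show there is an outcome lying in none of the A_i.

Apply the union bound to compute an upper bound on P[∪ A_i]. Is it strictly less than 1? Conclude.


Union bound: P[∪_{i=1}^{15} A_i] ≤ Σ_i P[A_i] ≤ 15·p = 15·(1/135) = 1/9.
Numerically: 1/9 ≈ 0.111.
Is 1/9 < 1? YES.
Since P[∪ A_i] ≤ 1/9 < 1, the complement has P[∩ A_i^c] ≥ 1 − 1/9 = 8/9 > 0, so some outcome avoids every A_i.

15·p = 1/9 ≈ 0.111; existence CERTIFIED by the union bound.


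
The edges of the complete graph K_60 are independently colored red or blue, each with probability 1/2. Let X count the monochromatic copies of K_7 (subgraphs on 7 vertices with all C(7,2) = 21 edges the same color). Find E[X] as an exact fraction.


Let X = Σ_S X_S over the C(60, 7) = 386206920 subsets S of size 7, where X_S = 1 if the K_7 on S is monochromatic.
For a fixed S, the K_7 on S has C(7, 2) = 21 edges. P[all 21 edges red] = (1/2)^21, and likewise for blue, so P[monochromatic] = 2·(1/2)^21 = 2^{1 − 21} = 1/1048576.
By linearity of expectation: E[X] = C(60, 7) · 2^{1 − 21} = 386206920 · 1/1048576 = 48275865/131072.
Numerically: E[X] ≈ 368.316.

E[X] = C(60,7)·2^(1−C(7,2)) = 48275865/131072 ≈ 368.316.


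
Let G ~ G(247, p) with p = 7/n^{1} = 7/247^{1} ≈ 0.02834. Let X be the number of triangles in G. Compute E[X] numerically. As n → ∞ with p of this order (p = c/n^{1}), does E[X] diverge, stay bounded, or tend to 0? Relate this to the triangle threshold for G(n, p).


Number of potential triangles: C(247, 3) = 2481115.
Each occurs with probability p³ ≈ (0.02834)³ ≈ 2.2761625e-05.
By linearity: E[X] = C(247, 3)·p³ ≈ 2481115 · 2.2761625e-05 ≈ 56.47421.
Here α = 1, so p = 7/n is exactly at the triangle threshold p ~ 1/n. Asymptotically E[X] → c³/6 = 7³/6 = 343/6 ≈ 57.16667, a bounded constant. In this regime the triangle count is asymptotically Poisson(c³/6).

E[X] ≈ 56.47421; in regime p = Θ(1/n^{1}) E[X] stays bounded (at the triangle threshold p ~ 1/n).


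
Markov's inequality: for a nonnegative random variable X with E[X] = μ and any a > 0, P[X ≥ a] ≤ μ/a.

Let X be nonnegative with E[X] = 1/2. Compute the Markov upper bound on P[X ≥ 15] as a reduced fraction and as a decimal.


μ = E[X] = 1/2, a = 15.
Markov: P[X ≥ 15] ≤ μ/a = (1/2)/15 = 1/30.
Numerically: ≈ 0.033.
(Since a = 15 > μ = 0.500, the bound 1/30 is < 1 and informative.)

P[X ≥ 15] ≤ 1/30 ≈ 0.033.


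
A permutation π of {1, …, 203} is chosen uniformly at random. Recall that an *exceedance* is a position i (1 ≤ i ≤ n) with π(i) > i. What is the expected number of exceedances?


Write X = Σ_{i=1}^{203} X_i, where X_i = 1_{π(i) > i}.
For each fixed i, π(i) is uniform over {1, …, 203} (marginal of a uniform permutation), so P[π(i) > i] = (n − i)/n. Summing: Σ_{i=1}^{203} (n − i)/n = (0 + 1 + … + 202)/203 = 203(203 − 1)/(2·203) = (203 − 1)/2.
Hence E[X] = Σ_{i=1}^{203} (203 − i)/203 = 101 ≈ 101.000.

E[X] = 101 = 101.000.


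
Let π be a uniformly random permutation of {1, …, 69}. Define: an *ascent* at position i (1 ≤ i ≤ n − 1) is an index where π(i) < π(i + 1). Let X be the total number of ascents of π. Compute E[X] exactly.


Write X = Σ X_I over i = 1, …, 68, with X_I the indicator of one ascent.
There are 68 indicators.
For each fixed i, the pair (π(i), π(i+1)) is a uniformly random ordered pair of distinct values from {1, …, 69}; by symmetry P[π(i) < π(i+1)] = 1/2.
By linearity: E[X] = 68 · (1/2) = (69 − 1) · (1/2) = 34 ≈ 34.0000.

E[X] = 34 = 34.0000.


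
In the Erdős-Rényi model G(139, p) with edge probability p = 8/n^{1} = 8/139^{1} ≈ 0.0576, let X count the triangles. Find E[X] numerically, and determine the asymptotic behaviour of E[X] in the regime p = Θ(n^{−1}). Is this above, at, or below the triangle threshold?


Number of potential triangles: C(139, 3) = 437989.
Each occurs with probability p³ ≈ (0.0576)³ ≈ 1.90645e-04.
By linearity: E[X] = C(139, 3)·p³ ≈ 437989 · 1.90645e-04 ≈ 83.500.
Here α = 1, so p = 8/n is exactly at the triangle threshold p ~ 1/n. Asymptotically E[X] → c³/6 = 8³/6 = 256/3 ≈ 85.333, a bounded constant. In this regime the triangle count is asymptotically Poisson(c³/6).

E[X] ≈ 83.500; in regime p = Θ(1/n^{1}) E[X] stays bounded (at the triangle threshold p ~ 1/n).


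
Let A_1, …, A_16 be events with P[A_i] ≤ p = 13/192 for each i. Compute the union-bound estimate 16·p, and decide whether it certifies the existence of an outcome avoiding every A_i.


Union bound: P[∪_{i=1}^{16} A_i] ≤ Σ_i P[A_i] ≤ 16·p = 16·(13/192) = 13/12.
Numerically: 13/12 ≈ 1.083333.
Is 13/12 < 1? NO.
Since the bound 13/12 is ≥ 1, the union bound is uninformative here; it does NOT by itself certify existence.

16·p = 13/12 ≈ 1.083333; existence NOT certified by the union bound.


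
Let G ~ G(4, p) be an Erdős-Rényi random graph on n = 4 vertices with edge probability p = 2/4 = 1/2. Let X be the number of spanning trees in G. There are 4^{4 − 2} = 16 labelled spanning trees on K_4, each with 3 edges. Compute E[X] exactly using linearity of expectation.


K_4 has 4^{4 − 2} = 16 labelled spanning trees.
For each such spanning tree H, let X_H = 1 if all 3 edges of H are present in G. Then P[X_H = 1] = p^{3} = (1/2)^{3} = 1/8.
By linearity of expectation: E[X] = Σ_H E[X_H] = 16 · p^{3} = 16 · 1/8 = 2.
Numerically: E[X] ≈ 2.

E[X] = 16 · (1/2)^{3} = 2 ≈ 2.


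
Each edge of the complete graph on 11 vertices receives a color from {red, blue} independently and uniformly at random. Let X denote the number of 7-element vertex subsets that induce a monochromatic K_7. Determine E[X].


Let X = Σ_S X_S over the C(11, 7) = 330 subsets S of size 7, where X_S = 1 if the K_7 on S is monochromatic.
For a fixed S, the K_7 on S has C(7, 2) = 21 edges. P[all 21 edges red] = (1/2)^21, and likewise for blue, so P[monochromatic] = 2·(1/2)^21 = 2^{1 − 21} = 1/1048576.
By linearity: E[X] = C(11, 7) · 2^{1 − 21} = 330 · 1/1048576 = 165/524288.
Numerically: E[X] ≈ 0.000315.

E[X] = C(11,7)·2^(1−C(7,2)) = 165/524288 ≈ 0.000315.


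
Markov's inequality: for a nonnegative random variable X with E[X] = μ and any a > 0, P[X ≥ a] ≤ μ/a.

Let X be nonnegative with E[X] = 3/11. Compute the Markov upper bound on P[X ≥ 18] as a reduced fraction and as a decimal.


μ = E[X] = 3/11, a = 18.
Markov: P[X ≥ 18] ≤ μ/a = (3/11)/18 = 1/66.
Numerically: ≈ 0.0152.
(Since a = 18 > μ = 0.2727, the bound 1/66 is < 1 and informative.)

P[X ≥ 18] ≤ 1/66 ≈ 0.0152.


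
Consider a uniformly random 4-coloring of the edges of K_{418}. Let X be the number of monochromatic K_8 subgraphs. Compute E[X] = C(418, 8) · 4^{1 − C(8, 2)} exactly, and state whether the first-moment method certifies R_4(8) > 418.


E[X] = C(418, 8) · 4^{1 − 28} = 21608403021078588 · 4^{−27} = 21608403021078588/18014398509481984.
As a reduced fraction: E[X] = 5402100755269647/4503599627370496 ≈ 1.1995.
Is E[X] < 1? NO.
Since E[X] ≥ 1, the first-moment bound is inconclusive at n = 418; it does NOT by itself certify R_4(8) > 418.

E[X] = 5402100755269647/4503599627370496 ≈ 1.1995; E[X] ≥ 1; first-moment method inconclusive here.


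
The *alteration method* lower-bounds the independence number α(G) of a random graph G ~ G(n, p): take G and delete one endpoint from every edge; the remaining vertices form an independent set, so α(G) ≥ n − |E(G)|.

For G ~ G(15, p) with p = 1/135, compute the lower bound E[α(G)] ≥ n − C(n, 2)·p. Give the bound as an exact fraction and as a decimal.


E[|E(G)|] = C(15, 2)·p = 105 · (1/135) = 7/9.
E[α(G)] ≥ n − E[|E(G)|] = 15 − 7/9 = 128/9.
Numerically: ≈ 14.2222.
(This is only a lower bound; the true E[α(G)] may be larger.)

E[α(G)] ≥ 128/9 ≈ 14.2222.


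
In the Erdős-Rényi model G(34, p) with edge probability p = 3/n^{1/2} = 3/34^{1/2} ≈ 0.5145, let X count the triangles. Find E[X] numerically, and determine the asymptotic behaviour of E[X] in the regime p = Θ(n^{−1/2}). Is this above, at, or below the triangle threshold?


Number of potential triangles: C(34, 3) = 5984.
Each occurs with probability p³ ≈ (0.5145)³ ≈ 1.361901e-01.
By linearity: E[X] = C(34, 3)·p³ ≈ 5984 · 1.361901e-01 ≈ 814.9613.
Since α = 1/2 < 1, p = c/n^{1/2} ≫ 1/n is above the triangle threshold p ~ 1/n. Asymptotically E[X] ~ (c³/6)·n^{3(1−α)} = (3³/6)·n^{1.5} → ∞; triangles are abundant w.h.p.

E[X] ≈ 814.9613; in regime p = Θ(1/n^{1/2}) E[X] diverges (above the triangle threshold p ~ 1/n).


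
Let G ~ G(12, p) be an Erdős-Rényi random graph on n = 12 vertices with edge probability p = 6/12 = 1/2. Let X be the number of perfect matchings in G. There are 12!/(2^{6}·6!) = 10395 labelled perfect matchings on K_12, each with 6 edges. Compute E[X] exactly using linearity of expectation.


K_12 has 12!/(2^{6}·6!) = 10395 labelled perfect matchings.
For each such perfect matching H, let X_H = 1 if all 6 edges of H are present in G. Then P[X_H = 1] = p^{6} = (1/2)^{6} = 1/64.
Summing the indicators: E[X] = Σ_H E[X_H] = 10395 · p^{6} = 10395 · 1/64 = 10395/64.
Numerically: E[X] ≈ 162.42.

E[X] = 10395 · (1/2)^{6} = 10395/64 ≈ 162.42.


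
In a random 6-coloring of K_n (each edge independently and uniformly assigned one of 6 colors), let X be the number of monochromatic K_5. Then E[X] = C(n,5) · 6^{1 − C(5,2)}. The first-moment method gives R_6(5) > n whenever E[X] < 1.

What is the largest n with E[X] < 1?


We need C(n, 5) · 6^{1 − 10} < 1, i.e. C(n, 5) < 6^{10 − 1} = 10077696.
Check values of n near the boundary:
  n = 64: C(64, 5) = 7624512; 7624512 < 10077696? YES
  n = 65: C(65, 5) = 8259888; 8259888 < 10077696? YES
  n = 66: C(66, 5) = 8936928; 8936928 < 10077696? YES
  n = 67: C(67, 5) = 9657648; 9657648 < 10077696? YES
  n = 68: C(68, 5) = 10424128; 10424128 < 10077696? NO
  n = 69: C(69, 5) = 11238513; 11238513 < 10077696? NO
The largest n with C(n, 5) < 10077696 is n = 67 (where E[X] = 67067/69984 ≈ 0.958). Hence R_6(5) > 67, i.e. R_6(5) ≥ 68.

Largest n = 67; hence R_6(5) > 67.


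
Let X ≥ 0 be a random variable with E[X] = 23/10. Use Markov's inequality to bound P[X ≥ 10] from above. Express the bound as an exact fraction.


μ = E[X] = 23/10, a = 10.
Markov: P[X ≥ 10] ≤ μ/a = (23/10)/10 = 23/100.
Numerically: ≈ 0.230000.
(Since a = 10 > μ = 2.300000, the bound 23/100 is < 1 and informative.)

P[X ≥ 10] ≤ 23/100 ≈ 0.230000.


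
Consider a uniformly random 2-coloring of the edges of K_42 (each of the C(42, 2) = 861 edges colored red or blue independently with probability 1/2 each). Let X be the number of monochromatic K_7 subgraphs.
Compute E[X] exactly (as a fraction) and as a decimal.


Let X = Σ_S X_S over the C(42, 7) = 26978328 subsets S of size 7, where X_S = 1 if the K_7 on S is monochromatic.
For a fixed S, the K_7 on S has C(7, 2) = 21 edges. P[all 21 edges red] = (1/2)^21, and likewise for blue, so P[monochromatic] = 2·(1/2)^21 = 2^{1 − 21} = 1/1048576.
By linearity: E[X] = C(42, 7) · 2^{1 − 21} = 26978328 · 1/1048576 = 3372291/131072.
Numerically: E[X] ≈ 25.72854.

E[X] = C(42,7)·2^(1−C(7,2)) = 3372291/131072 ≈ 25.72854.


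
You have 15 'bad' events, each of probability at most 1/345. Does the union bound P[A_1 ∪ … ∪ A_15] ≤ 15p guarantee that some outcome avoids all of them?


Union bound: P[∪_{i=1}^{15} A_i] ≤ Σ_i P[A_i] ≤ 15·p = 15·(1/345) = 1/23.
Numerically: 1/23 ≈ 0.0435.
Is 1/23 < 1? YES.
Since P[∪ A_i] ≤ 1/23 < 1, the complement has P[∩ A_i^c] ≥ 1 − 1/23 = 22/23 > 0, so some outcome avoids every A_i.

15·p = 1/23 ≈ 0.0435; existence CERTIFIED by the union bound.


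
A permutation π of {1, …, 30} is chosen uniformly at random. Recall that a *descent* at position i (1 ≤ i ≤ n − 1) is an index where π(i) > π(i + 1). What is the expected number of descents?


Write X = Σ X_I over i = 1, …, 29, with X_I the indicator of one descent.
There are 29 indicators.
For each fixed i, the pair (π(i), π(i+1)) is a uniformly random ordered pair of distinct values from {1, …, 30}; by symmetry P[π(i) > π(i+1)] = 1/2.
By linearity: E[X] = 29 · (1/2) = (30 − 1) · (1/2) = 29/2 ≈ 14.50000.

E[X] = 29/2 = 14.50000.


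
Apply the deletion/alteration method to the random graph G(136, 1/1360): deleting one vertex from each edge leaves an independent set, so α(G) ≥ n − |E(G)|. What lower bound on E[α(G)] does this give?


E[|E(G)|] = C(136, 2)·p = 9180 · (1/1360) = 27/4.
E[α(G)] ≥ n − E[|E(G)|] = 136 − 27/4 = 517/4.
Numerically: ≈ 129.250000.
(This is only a lower bound; the true E[α(G)] may be larger.)

E[α(G)] ≥ 517/4 ≈ 129.250000.


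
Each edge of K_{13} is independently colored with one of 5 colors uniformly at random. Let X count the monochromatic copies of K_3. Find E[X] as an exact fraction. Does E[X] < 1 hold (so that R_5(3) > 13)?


E[X] = C(13, 3) · 5^{1 − 3} = 286 · 5^{−2} = 286/25.
As a reduced fraction: E[X] = 286/25 ≈ 11.440.
Is E[X] < 1? NO.
Since E[X] ≥ 1, the first-moment bound is inconclusive at n = 13; it does NOT by itself certify R_5(3) > 13.

E[X] = 286/25 ≈ 11.440; E[X] ≥ 1; first-moment method inconclusive here.


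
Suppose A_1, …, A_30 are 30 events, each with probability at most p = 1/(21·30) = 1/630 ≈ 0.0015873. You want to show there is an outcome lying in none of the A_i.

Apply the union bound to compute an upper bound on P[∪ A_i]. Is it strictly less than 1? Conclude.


Union bound: P[∪_{i=1}^{30} A_i] ≤ Σ_i P[A_i] ≤ 30·p = 30·(1/630) = 1/21.
Numerically: 1/21 ≈ 0.0476190.
Is 1/21 < 1? YES.
Since P[∪ A_i] ≤ 1/21 < 1, the complement has P[∩ A_i^c] ≥ 1 − 1/21 = 20/21 > 0, so some outcome avoids every A_i.

30·p = 1/21 ≈ 0.0476190; existence CERTIFIED by the union bound.


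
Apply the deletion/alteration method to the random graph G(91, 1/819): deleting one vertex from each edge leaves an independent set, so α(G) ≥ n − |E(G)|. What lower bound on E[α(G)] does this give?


E[|E(G)|] = C(91, 2)·p = 4095 · (1/819) = 5.
E[α(G)] ≥ n − E[|E(G)|] = 91 − 5 = 86.
Numerically: ≈ 86.00000.
(This is only a lower bound; the true E[α(G)] may be larger.)

E[α(G)] ≥ 86 ≈ 86.00000.


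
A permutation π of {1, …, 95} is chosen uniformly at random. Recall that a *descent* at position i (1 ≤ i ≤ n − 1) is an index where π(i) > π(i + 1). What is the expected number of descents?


Write X = Σ X_I over i = 1, …, 94, with X_I the indicator of one descent.
There are 94 indicators.
For each fixed i, the pair (π(i), π(i+1)) is a uniformly random ordered pair of distinct values from {1, …, 95}; by symmetry P[π(i) > π(i+1)] = 1/2.
By linearity: E[X] = 94 · (1/2) = (95 − 1) · (1/2) = 47 ≈ 47.000000.

E[X] = 47 = 47.000000.


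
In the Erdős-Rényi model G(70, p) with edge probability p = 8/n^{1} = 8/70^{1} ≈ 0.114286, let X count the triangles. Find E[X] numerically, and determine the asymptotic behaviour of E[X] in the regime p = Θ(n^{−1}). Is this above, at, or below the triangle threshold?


Number of potential triangles: C(70, 3) = 54740.
Each occurs with probability p³ ≈ (0.114286)³ ≈ 1.49271137e-03.
By linearity: E[X] = C(70, 3)·p³ ≈ 54740 · 1.49271137e-03 ≈ 81.711020.
Here α = 1, so p = 8/n is exactly at the triangle threshold p ~ 1/n. Asymptotically E[X] → c³/6 = 8³/6 = 256/3 ≈ 85.333333, a bounded constant. In this regime the triangle count is asymptotically Poisson(c³/6).

E[X] ≈ 81.711020; in regime p = Θ(1/n^{1}) E[X] stays bounded (at the triangle threshold p ~ 1/n).


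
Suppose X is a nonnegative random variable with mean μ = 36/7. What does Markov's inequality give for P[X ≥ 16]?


μ = E[X] = 36/7, a = 16.
Markov: P[X ≥ 16] ≤ μ/a = (36/7)/16 = 9/28.
Numerically: ≈ 0.321.
(Since a = 16 > μ = 5.143, the bound 9/28 is < 1 and informative.)

P[X ≥ 16] ≤ 9/28 ≈ 0.321.


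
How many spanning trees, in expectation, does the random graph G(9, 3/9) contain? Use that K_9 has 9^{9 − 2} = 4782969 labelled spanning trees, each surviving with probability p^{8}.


K_9 has 9^{9 − 2} = 4782969 labelled spanning trees.
For each such spanning tree H, let X_H = 1 if all 8 edges of H are present in G. Then P[X_H = 1] = p^{8} = (1/3)^{8} = 1/6561.
Summing the indicators: E[X] = Σ_H E[X_H] = 4782969 · p^{8} = 4782969 · 1/6561 = 729.
Numerically: E[X] ≈ 729.

E[X] = 4782969 · (1/3)^{8} = 729 ≈ 729.


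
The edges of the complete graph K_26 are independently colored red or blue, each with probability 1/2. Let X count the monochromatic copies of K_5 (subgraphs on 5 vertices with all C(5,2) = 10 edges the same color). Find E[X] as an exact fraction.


Let X = Σ_S X_S over the C(26, 5) = 65780 subsets S of size 5, where X_S = 1 if the K_5 on S is monochromatic.
For a fixed S, the K_5 on S has C(5, 2) = 10 edges. P[all 10 edges red] = (1/2)^10, and likewise for blue, so P[monochromatic] = 2·(1/2)^10 = 2^{1 − 10} = 1/512.
Summing: E[X] = C(26, 5) · 2^{1 − 10} = 65780 · 1/512 = 16445/128.
Numerically: E[X] ≈ 128.476562.

E[X] = C(26,5)·2^(1−C(5,2)) = 16445/128 ≈ 128.476562.


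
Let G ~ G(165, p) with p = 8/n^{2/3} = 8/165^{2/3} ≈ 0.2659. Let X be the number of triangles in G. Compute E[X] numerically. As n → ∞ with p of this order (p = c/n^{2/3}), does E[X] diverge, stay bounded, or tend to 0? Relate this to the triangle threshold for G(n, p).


Number of potential triangles: C(165, 3) = 735130.
Each occurs with probability p³ ≈ (0.2659)³ ≈ 1.880624e-02.
By linearity: E[X] = C(165, 3)·p³ ≈ 735130 · 1.880624e-02 ≈ 13825.0343.
Since α = 2/3 < 1, p = c/n^{2/3} ≫ 1/n is above the triangle threshold p ~ 1/n. Asymptotically E[X] ~ (c³/6)·n^{3(1−α)} = (8³/6)·n^{1} → ∞; triangles are abundant w.h.p.

E[X] ≈ 13825.0343; in regime p = Θ(1/n^{2/3}) E[X] diverges (above the triangle threshold p ~ 1/n).


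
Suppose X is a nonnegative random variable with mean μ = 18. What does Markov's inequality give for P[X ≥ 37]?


μ = E[X] = 18, a = 37.
Markov: P[X ≥ 37] ≤ μ/a = (18)/37 = 18/37.
Numerically: ≈ 0.486486.
(Since a = 37 > μ = 18.000000, the bound 18/37 is < 1 and informative.)

P[X ≥ 37] ≤ 18/37 ≈ 0.486486.


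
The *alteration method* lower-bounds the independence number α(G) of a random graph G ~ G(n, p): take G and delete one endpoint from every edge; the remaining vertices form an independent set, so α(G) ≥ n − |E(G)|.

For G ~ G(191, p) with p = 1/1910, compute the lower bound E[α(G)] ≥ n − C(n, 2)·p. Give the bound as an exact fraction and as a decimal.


E[|E(G)|] = C(191, 2)·p = 18145 · (1/1910) = 19/2.
E[α(G)] ≥ n − E[|E(G)|] = 191 − 19/2 = 363/2.
Numerically: ≈ 181.500.
(This is only a lower bound; the true E[α(G)] may be larger.)

E[α(G)] ≥ 363/2 ≈ 181.500.


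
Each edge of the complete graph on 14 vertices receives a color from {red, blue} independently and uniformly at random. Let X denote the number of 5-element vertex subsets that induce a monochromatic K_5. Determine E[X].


Let X = Σ_S X_S over the C(14, 5) = 2002 subsets S of size 5, where X_S = 1 if the K_5 on S is monochromatic.
For a fixed S, the K_5 on S has C(5, 2) = 10 edges. P[all 10 edges red] = (1/2)^10, and likewise for blue, so P[monochromatic] = 2·(1/2)^10 = 2^{1 − 10} = 1/512.
By linearity: E[X] = C(14, 5) · 2^{1 − 10} = 2002 · 1/512 = 1001/256.
Numerically: E[X] ≈ 3.91016.

E[X] = C(14,5)·2^(1−C(5,2)) = 1001/256 ≈ 3.91016.


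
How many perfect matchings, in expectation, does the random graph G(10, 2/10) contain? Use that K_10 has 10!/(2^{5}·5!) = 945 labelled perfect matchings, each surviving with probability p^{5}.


K_10 has 10!/(2^{5}·5!) = 945 labelled perfect matchings.
For each such perfect matching H, let X_H = 1 if all 5 edges of H are present in G. Then P[X_H = 1] = p^{5} = (1/5)^{5} = 1/3125.
Summing the indicators: E[X] = Σ_H E[X_H] = 945 · p^{5} = 945 · 1/3125 = 189/625.
Numerically: E[X] ≈ 0.3024.

E[X] = 945 · (1/5)^{5} = 189/625 ≈ 0.3024.


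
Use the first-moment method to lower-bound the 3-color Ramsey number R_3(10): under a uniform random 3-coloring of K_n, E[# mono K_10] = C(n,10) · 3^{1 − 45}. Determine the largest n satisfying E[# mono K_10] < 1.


We need C(n, 10) · 3^{1 − 45} < 1, i.e. C(n, 10) < 3^{45 − 1} = 984770902183611232881.
Check values of n near the boundary:
  n = 571: C(571, 10) = 937951290893172842001; 937951290893172842001 < 984770902183611232881? YES
  n = 572: C(572, 10) = 954640815642161682606; 954640815642161682606 < 984770902183611232881? YES
  n = 573: C(573, 10) = 971597135635805762226; 971597135635805762226 < 984770902183611232881? YES
  n = 574: C(574, 10) = 988824035203816502691; 988824035203816502691 < 984770902183611232881? NO
  n = 575: C(575, 10) = 1006325345561406175305; 1006325345561406175305 < 984770902183611232881? NO
  n = 576: C(576, 10) = 1024104945306307344480; 1024104945306307344480 < 984770902183611232881? NO
The largest n with C(n, 10) < 984770902183611232881 is n = 573 (where E[X] = 35985079097622435638/36472996377170786403 ≈ 0.9866). Hence R_3(10) > 573, i.e. R_3(10) ≥ 574.

Largest n = 573; hence R_3(10) > 573.
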